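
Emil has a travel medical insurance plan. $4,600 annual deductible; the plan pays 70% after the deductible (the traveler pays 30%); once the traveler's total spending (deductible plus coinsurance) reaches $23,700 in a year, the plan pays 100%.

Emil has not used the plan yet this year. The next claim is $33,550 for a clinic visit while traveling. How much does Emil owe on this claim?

$13,285

Deductible not yet touched, so the first $4,600 of the bill goes to the deductible.
That leaves $33,550 − $4,600 = $28,950 for coinsurance.
30% of $28,950 = $8,685 falls to the traveler.
That puts the traveler's cost at $4,600 + $8,685 = $13,285 before any cap.
Cumulative spending $0 + $13,285 = $13,285 stays under the $23,700 maximum.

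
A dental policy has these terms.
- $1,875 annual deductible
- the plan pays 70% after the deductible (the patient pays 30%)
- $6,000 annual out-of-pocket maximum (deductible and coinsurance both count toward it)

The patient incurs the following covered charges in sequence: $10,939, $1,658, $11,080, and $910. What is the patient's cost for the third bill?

$908.40

Bill 1, $10,939: $1,875 to deductible, leaving $9,064; patient's 30% is $2,719.20. Patient pays $4,594.20; OOP now $4,594.20.
Bill 2, $1,658: deductible already satisfied, so patient's share is 30% × $1,658 = $497.40. Patient pays $497.40; OOP now $5,091.60.
Bill 3, $11,080: deductible already satisfied, so patient's share is 30% × $11,080 = $3,324. That would push OOP to $8,415.60, over the $6,000 cap, so patient pays $6,000 − $5,091.60 = $908.40.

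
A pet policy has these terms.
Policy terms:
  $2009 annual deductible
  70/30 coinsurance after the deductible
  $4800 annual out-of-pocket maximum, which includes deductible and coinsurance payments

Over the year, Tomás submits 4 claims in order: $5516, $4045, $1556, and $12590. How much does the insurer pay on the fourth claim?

Bill 1, $5516: $2009 to deductible, leaving $3507; 30% of $3507 = $1052.10. Owner owes $3061.10 (running OOP $3061.10). Plan pays $5516 − $3061.10 = $2454.90.
Bill 2, $4045: 30% coinsurance on $4045 = $1213.50. Owner owes $1213.50 (running OOP $4274.60). Insurer: $4045 − $1213.50 = $2831.50.
Bill 3, $1556: deductible already satisfied, so owner's share is 30% × $1556 = $466.80. Owner pays $466.80; OOP now $4741.40. Plan pays $1556 − $466.80 = $1089.20.
Bill 4, $12590: deductible met; 30% of $12590 = $3777. Adding that to $4741.40 gives $8518.40, past the $4800 cap; owner pays only $4800 − $4741.40 = $58.60. Insurer: $12590 − $58.60 = $12531.40.

$12531.40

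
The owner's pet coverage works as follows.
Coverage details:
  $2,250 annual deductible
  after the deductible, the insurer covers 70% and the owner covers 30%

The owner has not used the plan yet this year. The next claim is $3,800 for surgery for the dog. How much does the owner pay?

Deductible not yet touched, so the first $2,250 of the bill goes to the deductible.
After the $2,250 deductible portion, $3,800 − $2,250 = $1,550 is subject to coinsurance.
Owner's 30% share of $1,550 is $465.
So the owner owes $2,250 + $465 = $2,715.

$2,715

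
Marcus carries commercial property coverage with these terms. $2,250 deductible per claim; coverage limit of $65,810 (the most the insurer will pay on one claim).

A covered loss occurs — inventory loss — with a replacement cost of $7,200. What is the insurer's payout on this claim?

After the deductible, $7,200 − $2,250 = $4,950 remains.
$4,950 ≤ $65,810, so the limit doesn't bind; insurer pays $4,950.

$4,950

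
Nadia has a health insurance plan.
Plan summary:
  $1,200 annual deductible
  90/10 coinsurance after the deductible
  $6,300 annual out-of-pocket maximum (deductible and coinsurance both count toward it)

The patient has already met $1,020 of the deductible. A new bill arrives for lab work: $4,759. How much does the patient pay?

$637.90

Remaining deductible: $1,200 − $1,020 = $180.
That leaves $4,759 − $180 = $4,579 for coinsurance.
Patient's 10% share of $4,579 is $457.90.
Patient responsibility before any cap: $180 + $457.90 = $637.90.
Cumulative spending $1,020 + $637.90 = $1,657.90 stays under the $6,300 maximum.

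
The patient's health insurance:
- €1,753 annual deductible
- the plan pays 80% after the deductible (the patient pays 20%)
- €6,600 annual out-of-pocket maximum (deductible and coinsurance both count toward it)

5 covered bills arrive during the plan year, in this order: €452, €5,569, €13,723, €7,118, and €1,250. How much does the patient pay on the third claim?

€2,744.60

Bill 1, €452: fully absorbed by the deductible. Cost to patient: €452. OOP to date €452.
Bill 2, €5,569: €1,301 to deductible, leaving €4,268; coinsurance €4,268 × 20% = €853.60. Cost to patient: €2,154.60. OOP to date €2,606.60.
Bill 3, €13,723: 20% coinsurance on €13,723 = €2,744.60. Patient owes €2,744.60 (running OOP €5,351.20).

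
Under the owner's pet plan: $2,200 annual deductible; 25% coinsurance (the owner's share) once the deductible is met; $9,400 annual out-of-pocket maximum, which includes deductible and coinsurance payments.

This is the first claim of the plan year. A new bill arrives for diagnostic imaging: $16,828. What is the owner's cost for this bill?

Deductible not yet touched, so the first $2,200 of the bill goes to the deductible.
After the $2,200 deductible portion, $16,828 − $2,200 = $14,628 is subject to coinsurance.
Owner's 25% share of $14,628 is $3,657.
So the owner owes $2,200 + $3,657 = $5,857 before any cap.
Cumulative spending $0 + $5,857 = $5,857 stays under the $9,400 maximum.

$5,857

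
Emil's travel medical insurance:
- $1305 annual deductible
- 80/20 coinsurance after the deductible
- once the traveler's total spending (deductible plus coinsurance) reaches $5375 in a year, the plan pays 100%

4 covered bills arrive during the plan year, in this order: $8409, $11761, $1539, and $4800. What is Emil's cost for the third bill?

$297

#1 ($8409): $1305 finishes the deductible; $7104 goes to coinsurance; 20% of $7104 = $1420.80. Traveler pays $2725.80; OOP now $2725.80.
#2 ($11761): deductible already satisfied, so traveler's share is 20% × $11761 = $2352.20. Cost to traveler: $2352.20. OOP to date $5078.
#3 ($1539): deductible already satisfied, so traveler's share is 20% × $1539 = $307.80. Adding that to $5078 gives $5385.80, past the $5375 cap; traveler pays only $5375 − $5078 = $297.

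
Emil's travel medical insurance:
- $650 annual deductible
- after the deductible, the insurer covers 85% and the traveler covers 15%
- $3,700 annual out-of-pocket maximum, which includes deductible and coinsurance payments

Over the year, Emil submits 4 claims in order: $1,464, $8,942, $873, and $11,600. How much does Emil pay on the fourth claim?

$1,455.65

Bill 1, $1,464: $650 to deductible, leaving $814; traveler's 15% is $122.10. Traveler owes $772.10 (running OOP $772.10).
Bill 2, $8,942: deductible already satisfied, so traveler's share is 15% × $8,942 = $1,341.30. Cost to traveler: $1,341.30. OOP to date $2,113.40.
Bill 3, $873: 15% coinsurance on $873 = $130.95. Traveler pays $130.95; OOP now $2,244.35.
Bill 4, $11,600: deductible met; 15% of $11,600 = $1,740. OOP would hit $3,984.35 > $3,700, so the cap limits the traveler to $3,700 − $2,244.35 = $1,455.65.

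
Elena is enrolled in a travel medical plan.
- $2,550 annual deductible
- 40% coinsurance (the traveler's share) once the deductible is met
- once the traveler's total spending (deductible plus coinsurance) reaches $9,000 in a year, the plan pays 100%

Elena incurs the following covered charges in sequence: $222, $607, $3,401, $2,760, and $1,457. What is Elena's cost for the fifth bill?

$582.80

Claim 1 — $222: fully absorbed by the deductible. Traveler pays $222; OOP now $222.
Claim 2 — $607: fully absorbed by the deductible. Cost to traveler: $607. OOP to date $829.
Claim 3 — $3,401: $1,721 to deductible, leaving $1,680; 40% of $1,680 = $672. Cost to traveler: $2,393. OOP to date $3,222.
Claim 4 — $2,760: 40% coinsurance on $2,760 = $1,104. Cost to traveler: $1,104. OOP to date $4,326.
Claim 5 — $1,457: 40% coinsurance on $1,457 = $582.80. Cost to traveler: $582.80. OOP to date $4,908.80.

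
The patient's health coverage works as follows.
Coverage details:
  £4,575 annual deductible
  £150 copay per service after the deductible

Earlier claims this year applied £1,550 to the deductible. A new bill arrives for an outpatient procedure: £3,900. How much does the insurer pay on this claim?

£725

£1,550 of the £4,575 deductible is already met, leaving £3,025.
The remaining £875 (= £3,900 − £3,025) moves to the copay.
Copay on this service: £150.
Patient responsibility: £3,025 + £150 = £3,175.
The insurer covers the remainder: £3,900 − £3,175 = £725.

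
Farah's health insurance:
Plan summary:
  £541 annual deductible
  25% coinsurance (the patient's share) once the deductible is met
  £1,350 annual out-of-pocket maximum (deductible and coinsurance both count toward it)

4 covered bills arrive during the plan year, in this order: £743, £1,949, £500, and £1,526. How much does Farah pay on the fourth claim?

Claim 1 — £743: £541 finishes the deductible; £202 goes to coinsurance; coinsurance £202 × 25% = £50.50. Patient owes £591.50 (running OOP £591.50).
Claim 2 — £1,949: deductible already satisfied, so patient's share is 25% × £1,949 = £487.25. Patient owes £487.25 (running OOP £1,078.75).
Claim 3 — £500: deductible already satisfied, so patient's share is 25% × £500 = £125. Cost to patient: £125. OOP to date £1,203.75.
Claim 4 — £1,526: deductible met; 25% of £1,526 = £381.50. That would push OOP to £1,585.25, over the £1,350 cap, so patient pays £1,350 − £1,203.75 = £146.25.

£146.25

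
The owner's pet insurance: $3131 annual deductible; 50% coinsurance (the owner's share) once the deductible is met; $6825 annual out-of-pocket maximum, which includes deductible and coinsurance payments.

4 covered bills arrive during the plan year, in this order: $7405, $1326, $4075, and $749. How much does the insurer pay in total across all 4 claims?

Bill 1, $7405: $3131 finishes the deductible; $4274 goes to coinsurance; owner's 50% is $2137. Owner owes $5268 (running OOP $5268). Insurer: $7405 − $5268 = $2137.
Bill 2, $1326: 50% coinsurance on $1326 = $663. Cost to owner: $663. OOP to date $5931. Plan pays $1326 − $663 = $663.
Bill 3, $4075: deductible already satisfied, so owner's share is 50% × $4075 = $2037.50. That would push OOP to $7968.50, over the $6825 cap, so owner pays $6825 − $5931 = $894. Plan pays $4075 − $894 = $3181.
Bill 4, $749: 50% coinsurance on $749 = $374.50. That would push OOP to $7199.50, over the $6825 cap, so owner pays $6825 − $6825 = $0. Insurer: $749 − $0 = $749.
Insurer total: $2137 + $663 + $3181 + $749 = $6730.

$6730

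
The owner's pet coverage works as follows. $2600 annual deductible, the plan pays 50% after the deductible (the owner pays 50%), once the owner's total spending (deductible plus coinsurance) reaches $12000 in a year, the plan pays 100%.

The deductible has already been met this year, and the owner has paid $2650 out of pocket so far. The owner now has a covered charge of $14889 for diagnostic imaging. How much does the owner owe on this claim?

$7444.50

With the deductible met, the entire $14889 is subject to coinsurance.
Coinsurance: $14889 × 50% = $7444.50.
Total out-of-pocket so far would be $2650 + $7444.50 = $10094.50, below the $12000 cap — no reduction.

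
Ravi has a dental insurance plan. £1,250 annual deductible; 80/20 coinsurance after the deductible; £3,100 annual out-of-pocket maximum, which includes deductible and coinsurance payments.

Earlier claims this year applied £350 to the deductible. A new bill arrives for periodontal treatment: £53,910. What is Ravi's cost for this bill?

£2,750

Remaining deductible: £1,250 − £350 = £900.
The remaining £53,010 (= £53,910 − £900) moves to coinsurance.
Coinsurance: £53,010 × 20% = £10,602.
That puts the patient's cost at £900 + £10,602 = £11,502 before any cap.
Year-to-date out-of-pocket would reach £350 + £11,502 = £11,852, above the £3,100 maximum, so the patient pays only £3,100 − £350 = £2,750.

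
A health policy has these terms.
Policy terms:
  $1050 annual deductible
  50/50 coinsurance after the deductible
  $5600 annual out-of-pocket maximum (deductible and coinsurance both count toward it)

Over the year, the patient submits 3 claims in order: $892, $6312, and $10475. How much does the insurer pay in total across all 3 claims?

#1 ($892): fully absorbed by the deductible. Cost to patient: $892. OOP to date $892. Insurer: $892 − $892 = $0.
#2 ($6312): $158 finishes the deductible; $6154 goes to coinsurance; 50% of $6154 = $3077. Cost to patient: $3235. OOP to date $4127. Plan pays $6312 − $3235 = $3077.
#3 ($10475): deductible met; 50% of $10475 = $5237.50. That would push OOP to $9364.50, over the $5600 cap, so patient pays $5600 − $4127 = $1473. Insurer: $10475 − $1473 = $9002.
Insurer total = bills − patient's total = $17679 − $5600 = $12079.

$12079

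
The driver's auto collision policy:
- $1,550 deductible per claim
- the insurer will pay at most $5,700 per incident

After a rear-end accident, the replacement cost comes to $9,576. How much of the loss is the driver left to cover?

$3,876

Less the $1,550 deductible: $9,576 − $1,550 = $8,026.
$8,026 exceeds the $5,700 limit, so the insurer pays the limit: $5,700.
The driver bears the rest of the original loss: $9,576 − $5,700 = $3,876.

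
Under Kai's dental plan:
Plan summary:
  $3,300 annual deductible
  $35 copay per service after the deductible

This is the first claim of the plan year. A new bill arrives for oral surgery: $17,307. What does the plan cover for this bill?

$13,972

Nothing has been paid toward the $3,300 deductible, so the first $3,300 of this charge is applied there.
That leaves $17,307 − $3,300 = $14,007 for the copay.
Copay on this service: $35.
That puts the patient's cost at $3,300 + $35 = $3,335.
Insurer pays the balance: $17,307 − $3,335 = $13,972.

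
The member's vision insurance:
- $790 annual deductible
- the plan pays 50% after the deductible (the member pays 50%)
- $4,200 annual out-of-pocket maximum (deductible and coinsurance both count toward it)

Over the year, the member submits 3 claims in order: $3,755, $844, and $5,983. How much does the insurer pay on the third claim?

Claim 1 — $3,755: $790 finishes the deductible; $2,965 goes to coinsurance; 50% of $2,965 = $1,482.50. Cost to member: $2,272.50. OOP to date $2,272.50. Insurer: $3,755 − $2,272.50 = $1,482.50.
Claim 2 — $844: deductible already satisfied, so member's share is 50% × $844 = $422. Member pays $422; OOP now $2,694.50. Insurer: $844 − $422 = $422.
Claim 3 — $5,983: deductible already satisfied, so member's share is 50% × $5,983 = $2,991.50. Adding that to $2,694.50 gives $5,686, past the $4,200 cap; member pays only $4,200 − $2,694.50 = $1,505.50. Insurer: $5,983 − $1,505.50 = $4,477.50.

$4,477.50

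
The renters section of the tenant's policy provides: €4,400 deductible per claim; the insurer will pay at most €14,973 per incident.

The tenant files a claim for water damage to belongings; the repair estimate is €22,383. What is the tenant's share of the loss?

Less the €4,400 deductible: €22,383 − €4,400 = €17,983.
€17,983 exceeds the €14,973 limit, so the insurer pays the limit: €14,973.
Tenant's share is the uncovered remainder: €22,383 − €14,973 = €7,410.

€7,410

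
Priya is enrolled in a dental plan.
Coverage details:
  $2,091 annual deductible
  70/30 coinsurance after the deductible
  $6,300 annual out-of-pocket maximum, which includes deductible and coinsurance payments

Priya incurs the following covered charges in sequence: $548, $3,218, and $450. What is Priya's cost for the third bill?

Bill 1, $548: entire amount goes to the deductible. Patient pays $548; OOP now $548.
Bill 2, $3,218: deductible takes $1,543, $1,675 remains; coinsurance $1,675 × 30% = $502.50. Patient pays $2,045.50; OOP now $2,593.50.
Bill 3, $450: 30% coinsurance on $450 = $135. Patient owes $135 (running OOP $2,728.50).

$135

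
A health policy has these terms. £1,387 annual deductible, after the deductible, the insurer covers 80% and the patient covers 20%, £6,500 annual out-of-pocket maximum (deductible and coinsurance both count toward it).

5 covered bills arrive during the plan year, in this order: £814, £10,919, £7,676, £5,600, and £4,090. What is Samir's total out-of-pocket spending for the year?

Claim 1 — £814: fully absorbed by the deductible. Patient pays £814; OOP now £814.
Claim 2 — £10,919: £573 to deductible, leaving £10,346; coinsurance £10,346 × 20% = £2,069.20. Cost to patient: £2,642.20. OOP to date £3,456.20.
Claim 3 — £7,676: deductible already satisfied, so patient's share is 20% × £7,676 = £1,535.20. Patient pays £1,535.20; OOP now £4,991.40.
Claim 4 — £5,600: 20% coinsurance on £5,600 = £1,120. Cost to patient: £1,120. OOP to date £6,111.40.
Claim 5 — £4,090: deductible already satisfied, so patient's share is 20% × £4,090 = £818. That would push OOP to £6,929.40, over the £6,500 cap, so patient pays £6,500 − £6,111.40 = £388.60.
Total paid by the patient: £814 + £2,642.20 + £1,535.20 + £1,120 + £388.60 = £6,500.

£6,500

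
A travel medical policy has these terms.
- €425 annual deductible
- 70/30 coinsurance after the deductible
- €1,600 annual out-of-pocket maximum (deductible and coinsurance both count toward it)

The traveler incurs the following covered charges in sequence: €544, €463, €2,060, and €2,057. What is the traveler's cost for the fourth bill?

#1 (€544): €425 finishes the deductible; €119 goes to coinsurance; 30% of €119 = €35.70. Traveler owes €460.70 (running OOP €460.70).
#2 (€463): deductible already satisfied, so traveler's share is 30% × €463 = €138.90. Traveler owes €138.90 (running OOP €599.60).
#3 (€2,060): deductible already satisfied, so traveler's share is 30% × €2,060 = €618. Traveler owes €618 (running OOP €1,217.60).
#4 (€2,057): deductible met; 30% of €2,057 = €617.10. That would push OOP to €1,834.70, over the €1,600 cap, so traveler pays €1,600 − €1,217.60 = €382.40.

€382.40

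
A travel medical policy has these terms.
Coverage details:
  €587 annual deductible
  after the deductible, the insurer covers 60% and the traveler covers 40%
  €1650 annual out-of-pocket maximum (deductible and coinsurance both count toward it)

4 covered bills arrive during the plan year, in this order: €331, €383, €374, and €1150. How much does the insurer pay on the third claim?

€224.40

Claim 1 (€331): fully absorbed by the deductible. Traveler owes €331 (running OOP €331). Insurer: €331 − €331 = €0.
Claim 2 (€383): deductible takes €256, €127 remains; traveler's 40% is €50.80. Cost to traveler: €306.80. OOP to date €637.80. Plan pays €383 − €306.80 = €76.20.
Claim 3 (€374): 40% coinsurance on €374 = €149.60. Cost to traveler: €149.60. OOP to date €787.40. Plan pays €374 − €149.60 = €224.40.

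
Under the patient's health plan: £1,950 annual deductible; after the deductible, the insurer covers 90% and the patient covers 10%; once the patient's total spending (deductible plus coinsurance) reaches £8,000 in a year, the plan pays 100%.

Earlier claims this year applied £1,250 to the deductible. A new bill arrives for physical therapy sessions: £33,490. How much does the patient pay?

Remaining deductible: £1,950 − £1,250 = £700.
The remaining £32,790 (= £33,490 − £700) moves to coinsurance.
10% of £32,790 = £3,279 falls to the patient.
That puts the patient's cost at £700 + £3,279 = £3,979 before any cap.
Year-to-date out-of-pocket becomes £1,250 + £3,979 = £5,229, still under the £8,000 maximum, so no cap applies.

£3,979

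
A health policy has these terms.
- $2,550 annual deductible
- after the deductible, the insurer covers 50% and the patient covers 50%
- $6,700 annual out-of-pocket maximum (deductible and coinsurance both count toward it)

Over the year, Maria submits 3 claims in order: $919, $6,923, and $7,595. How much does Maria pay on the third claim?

Claim 1 ($919): fully absorbed by the deductible. Cost to patient: $919. OOP to date $919.
Claim 2 ($6,923): $1,631 finishes the deductible; $5,292 goes to coinsurance; patient's 50% is $2,646. Cost to patient: $4,277. OOP to date $5,196.
Claim 3 ($7,595): 50% coinsurance on $7,595 = $3,797.50. OOP would hit $8,993.50 > $6,700, so the cap limits the patient to $6,700 − $5,196 = $1,504.

$1,504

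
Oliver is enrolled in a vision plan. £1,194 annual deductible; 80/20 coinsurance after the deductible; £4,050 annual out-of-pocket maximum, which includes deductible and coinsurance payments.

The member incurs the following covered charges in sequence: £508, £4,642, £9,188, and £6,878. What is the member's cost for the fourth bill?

Bill 1, £508: entire amount goes to the deductible. Member pays £508; OOP now £508.
Bill 2, £4,642: £686 finishes the deductible; £3,956 goes to coinsurance; member's 20% is £791.20. Member pays £1,477.20; OOP now £1,985.20.
Bill 3, £9,188: deductible already satisfied, so member's share is 20% × £9,188 = £1,837.60. Member owes £1,837.60 (running OOP £3,822.80).
Bill 4, £6,878: 20% coinsurance on £6,878 = £1,375.60. That would push OOP to £5,198.40, over the £4,050 cap, so member pays £4,050 − £3,822.80 = £227.20.

£227.20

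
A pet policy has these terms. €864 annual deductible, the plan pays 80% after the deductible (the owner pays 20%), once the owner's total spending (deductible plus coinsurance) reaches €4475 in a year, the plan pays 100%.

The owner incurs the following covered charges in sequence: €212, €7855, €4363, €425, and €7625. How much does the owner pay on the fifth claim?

Claim 1 (€212): entire amount goes to the deductible. Owner owes €212 (running OOP €212).
Claim 2 (€7855): deductible takes €652, €7203 remains; 20% of €7203 = €1440.60. Owner pays €2092.60; OOP now €2304.60.
Claim 3 (€4363): deductible already satisfied, so owner's share is 20% × €4363 = €872.60. Cost to owner: €872.60. OOP to date €3177.20.
Claim 4 (€425): deductible already satisfied, so owner's share is 20% × €425 = €85. Owner owes €85 (running OOP €3262.20).
Claim 5 (€7625): deductible met; 20% of €7625 = €1525. That would push OOP to €4787.20, over the €4475 cap, so owner pays €4475 − €3262.20 = €1212.80.

€1212.80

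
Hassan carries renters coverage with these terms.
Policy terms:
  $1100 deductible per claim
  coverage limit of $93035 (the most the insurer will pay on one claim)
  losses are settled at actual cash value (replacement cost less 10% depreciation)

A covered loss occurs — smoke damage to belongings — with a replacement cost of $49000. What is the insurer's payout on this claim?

Depreciate 10%: the covered value is $49000 × 0.9 = $44100.
Less the $1100 deductible: $44100 − $1100 = $43000.
$43000 ≤ $93035, so the limit doesn't bind; insurer pays $43000.

$43000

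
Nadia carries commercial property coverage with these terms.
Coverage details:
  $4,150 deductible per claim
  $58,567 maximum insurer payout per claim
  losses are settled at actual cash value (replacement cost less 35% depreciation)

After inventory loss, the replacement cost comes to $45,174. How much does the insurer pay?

$25,213.10

Depreciate 35%: the covered value is $45,174 × 0.65 = $29,363.10.
Less the $4,150 deductible: $29,363.10 − $4,150 = $25,213.10.
That's under the $58,567 cap, so the insurer reimburses the full $25,213.10.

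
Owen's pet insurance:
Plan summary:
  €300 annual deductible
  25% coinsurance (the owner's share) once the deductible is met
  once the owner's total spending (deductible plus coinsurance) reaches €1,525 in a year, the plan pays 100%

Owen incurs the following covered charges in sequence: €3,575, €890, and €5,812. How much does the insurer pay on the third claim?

Claim 1 (€3,575): deductible takes €300, €3,275 remains; coinsurance €3,275 × 25% = €818.75. Owner owes €1,118.75 (running OOP €1,118.75). Insurer: €3,575 − €1,118.75 = €2,456.25.
Claim 2 (€890): deductible already satisfied, so owner's share is 25% × €890 = €222.50. Owner owes €222.50 (running OOP €1,341.25). Plan pays €890 − €222.50 = €667.50.
Claim 3 (€5,812): deductible already satisfied, so owner's share is 25% × €5,812 = €1,453. OOP would hit €2,794.25 > €1,525, so the cap limits the owner to €1,525 − €1,341.25 = €183.75. Insurer: €5,812 − €183.75 = €5,628.25.

€5,628.25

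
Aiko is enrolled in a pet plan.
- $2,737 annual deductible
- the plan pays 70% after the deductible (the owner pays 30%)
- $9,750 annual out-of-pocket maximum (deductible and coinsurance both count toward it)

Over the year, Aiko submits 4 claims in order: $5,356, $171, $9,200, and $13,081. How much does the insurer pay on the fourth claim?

$9,665

Bill 1, $5,356: $2,737 to deductible, leaving $2,619; coinsurance $2,619 × 30% = $785.70. Owner pays $3,522.70; OOP now $3,522.70. Insurer: $5,356 − $3,522.70 = $1,833.30.
Bill 2, $171: deductible met; 30% of $171 = $51.30. Owner owes $51.30 (running OOP $3,574). Plan pays $171 − $51.30 = $119.70.
Bill 3, $9,200: 30% coinsurance on $9,200 = $2,760. Owner pays $2,760; OOP now $6,334. Plan pays $9,200 − $2,760 = $6,440.
Bill 4, $13,081: deductible already satisfied, so owner's share is 30% × $13,081 = $3,924.30. That would push OOP to $10,258.30, over the $9,750 cap, so owner pays $9,750 − $6,334 = $3,416. Insurer: $13,081 − $3,416 = $9,665.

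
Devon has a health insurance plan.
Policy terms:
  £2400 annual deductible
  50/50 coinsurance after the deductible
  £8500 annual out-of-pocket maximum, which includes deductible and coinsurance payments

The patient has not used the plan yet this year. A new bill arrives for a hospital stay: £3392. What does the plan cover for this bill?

Deductible not yet touched, so the first £2400 of the bill goes to the deductible.
The remaining £992 (= £3392 − £2400) moves to coinsurance.
Patient's 50% share of £992 is £496.
That puts the patient's cost at £2400 + £496 = £2896 before any cap.
Year-to-date out-of-pocket becomes £0 + £2896 = £2896, still under the £8500 maximum, so no cap applies.
The plan picks up £3392 − £2896 = £496.

£496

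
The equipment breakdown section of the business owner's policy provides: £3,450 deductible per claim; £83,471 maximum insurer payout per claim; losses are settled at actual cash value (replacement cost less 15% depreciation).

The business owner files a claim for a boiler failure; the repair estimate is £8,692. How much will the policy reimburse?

£3,938.20

Actual cash value after 15% depreciation: £8,692 × 85% = £7,388.20.
Less the £3,450 deductible: £7,388.20 − £3,450 = £3,938.20.
That's under the £83,471 cap, so the insurer reimburses the full £3,938.20.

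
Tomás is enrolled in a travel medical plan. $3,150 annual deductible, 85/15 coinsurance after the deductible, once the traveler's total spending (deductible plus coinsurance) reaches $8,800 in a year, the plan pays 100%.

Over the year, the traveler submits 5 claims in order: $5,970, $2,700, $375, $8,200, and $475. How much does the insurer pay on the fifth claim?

Claim 1 ($5,970): $3,150 finishes the deductible; $2,820 goes to coinsurance; traveler's 15% is $423. Traveler owes $3,573 (running OOP $3,573). Insurer: $5,970 − $3,573 = $2,397.
Claim 2 ($2,700): deductible already satisfied, so traveler's share is 15% × $2,700 = $405. Cost to traveler: $405. OOP to date $3,978. Plan pays $2,700 − $405 = $2,295.
Claim 3 ($375): deductible met; 15% of $375 = $56.25. Traveler pays $56.25; OOP now $4,034.25. Plan pays $375 − $56.25 = $318.75.
Claim 4 ($8,200): deductible already satisfied, so traveler's share is 15% × $8,200 = $1,230. Traveler pays $1,230; OOP now $5,264.25. Insurer: $8,200 − $1,230 = $6,970.
Claim 5 ($475): deductible already satisfied, so traveler's share is 15% × $475 = $71.25. Cost to traveler: $71.25. OOP to date $5,335.50. Plan pays $475 − $71.25 = $403.75.

$403.75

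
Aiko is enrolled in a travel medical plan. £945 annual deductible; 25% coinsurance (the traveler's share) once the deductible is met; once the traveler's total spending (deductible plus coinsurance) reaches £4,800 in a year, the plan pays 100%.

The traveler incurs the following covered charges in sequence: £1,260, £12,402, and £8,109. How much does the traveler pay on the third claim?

£675.75

Bill 1, £1,260: £945 finishes the deductible; £315 goes to coinsurance; traveler's 25% is £78.75. Traveler pays £1,023.75; OOP now £1,023.75.
Bill 2, £12,402: 25% coinsurance on £12,402 = £3,100.50. Cost to traveler: £3,100.50. OOP to date £4,124.25.
Bill 3, £8,109: deductible already satisfied, so traveler's share is 25% × £8,109 = £2,027.25. OOP would hit £6,151.50 > £4,800, so the cap limits the traveler to £4,800 − £4,124.25 = £675.75.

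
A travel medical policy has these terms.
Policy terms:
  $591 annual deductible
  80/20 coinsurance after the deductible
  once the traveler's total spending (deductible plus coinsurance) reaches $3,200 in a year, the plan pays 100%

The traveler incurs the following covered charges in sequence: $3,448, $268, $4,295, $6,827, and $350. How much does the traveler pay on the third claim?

$859

#1 ($3,448): $591 to deductible, leaving $2,857; coinsurance $2,857 × 20% = $571.40. Cost to traveler: $1,162.40. OOP to date $1,162.40.
#2 ($268): deductible met; 20% of $268 = $53.60. Traveler pays $53.60; OOP now $1,216.
#3 ($4,295): 20% coinsurance on $4,295 = $859. Cost to traveler: $859. OOP to date $2,075.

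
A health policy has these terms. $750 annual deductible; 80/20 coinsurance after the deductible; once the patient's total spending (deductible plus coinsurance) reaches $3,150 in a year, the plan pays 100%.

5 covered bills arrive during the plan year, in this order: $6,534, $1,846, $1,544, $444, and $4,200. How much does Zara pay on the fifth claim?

$476.40

Claim 1 ($6,534): $750 to deductible, leaving $5,784; patient's 20% is $1,156.80. Patient owes $1,906.80 (running OOP $1,906.80).
Claim 2 ($1,846): deductible already satisfied, so patient's share is 20% × $1,846 = $369.20. Patient pays $369.20; OOP now $2,276.
Claim 3 ($1,544): deductible already satisfied, so patient's share is 20% × $1,544 = $308.80. Cost to patient: $308.80. OOP to date $2,584.80.
Claim 4 ($444): deductible met; 20% of $444 = $88.80. Patient pays $88.80; OOP now $2,673.60.
Claim 5 ($4,200): deductible met; 20% of $4,200 = $840. OOP would hit $3,513.60 > $3,150, so the cap limits the patient to $3,150 − $2,673.60 = $476.40.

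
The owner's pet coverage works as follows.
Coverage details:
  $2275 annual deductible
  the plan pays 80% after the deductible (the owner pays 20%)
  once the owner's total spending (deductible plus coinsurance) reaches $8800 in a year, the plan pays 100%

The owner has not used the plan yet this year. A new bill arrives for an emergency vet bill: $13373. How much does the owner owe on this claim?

Nothing has been paid toward the $2275 deductible, so the first $2275 of this charge is applied there.
After the $2275 deductible portion, $13373 − $2275 = $11098 is subject to coinsurance.
20% of $11098 = $2219.60 falls to the owner.
Owner responsibility before any cap: $2275 + $2219.60 = $4494.60.
Total out-of-pocket so far would be $0 + $4494.60 = $4494.60, below the $8800 cap — no reduction.

$4494.60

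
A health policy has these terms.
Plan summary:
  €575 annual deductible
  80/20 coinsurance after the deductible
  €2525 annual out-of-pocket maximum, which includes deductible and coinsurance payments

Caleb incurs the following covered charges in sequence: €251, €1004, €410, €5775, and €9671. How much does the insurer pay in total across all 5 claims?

€14586

#1 (€251): fully absorbed by the deductible. Cost to patient: €251. OOP to date €251. Insurer: €251 − €251 = €0.
#2 (€1004): €324 to deductible, leaving €680; 20% of €680 = €136. Patient owes €460 (running OOP €711). Plan pays €1004 − €460 = €544.
#3 (€410): 20% coinsurance on €410 = €82. Cost to patient: €82. OOP to date €793. Plan pays €410 − €82 = €328.
#4 (€5775): deductible met; 20% of €5775 = €1155. Patient owes €1155 (running OOP €1948). Insurer: €5775 − €1155 = €4620.
#5 (€9671): deductible met; 20% of €9671 = €1934.20. That would push OOP to €3882.20, over the €2525 cap, so patient pays €2525 − €1948 = €577. Plan pays €9671 − €577 = €9094.
Insurer total: €0 + €544 + €328 + €4620 + €9094 = €14586.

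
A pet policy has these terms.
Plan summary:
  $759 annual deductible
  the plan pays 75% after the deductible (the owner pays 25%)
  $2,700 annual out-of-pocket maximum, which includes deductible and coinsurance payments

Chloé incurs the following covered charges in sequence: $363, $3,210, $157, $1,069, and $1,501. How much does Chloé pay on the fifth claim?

#1 ($363): fully absorbed by the deductible. Owner owes $363 (running OOP $363).
#2 ($3,210): $396 finishes the deductible; $2,814 goes to coinsurance; 25% of $2,814 = $703.50. Owner owes $1,099.50 (running OOP $1,462.50).
#3 ($157): 25% coinsurance on $157 = $39.25. Cost to owner: $39.25. OOP to date $1,501.75.
#4 ($1,069): 25% coinsurance on $1,069 = $267.25. Cost to owner: $267.25. OOP to date $1,769.
#5 ($1,501): deductible met; 25% of $1,501 = $375.25. Owner pays $375.25; OOP now $2,144.25.

$375.25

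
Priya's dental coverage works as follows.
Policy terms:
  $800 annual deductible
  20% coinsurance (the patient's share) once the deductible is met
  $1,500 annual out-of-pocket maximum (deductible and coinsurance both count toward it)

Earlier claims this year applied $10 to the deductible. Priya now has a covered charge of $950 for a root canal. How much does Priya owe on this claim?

$822

Deductible still to meet: $800 − $10 = $790.
That leaves $950 − $790 = $160 for coinsurance.
Patient's 20% share of $160 is $32.
Patient responsibility before any cap: $790 + $32 = $822.
Year-to-date out-of-pocket becomes $10 + $822 = $832, still under the $1,500 maximum, so no cap applies.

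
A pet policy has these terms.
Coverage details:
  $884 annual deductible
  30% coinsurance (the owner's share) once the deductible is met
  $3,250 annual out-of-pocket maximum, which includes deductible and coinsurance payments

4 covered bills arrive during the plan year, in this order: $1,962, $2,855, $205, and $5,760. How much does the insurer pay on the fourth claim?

$4,635.40

Claim 1 ($1,962): $884 finishes the deductible; $1,078 goes to coinsurance; owner's 30% is $323.40. Cost to owner: $1,207.40. OOP to date $1,207.40. Plan pays $1,962 − $1,207.40 = $754.60.
Claim 2 ($2,855): deductible already satisfied, so owner's share is 30% × $2,855 = $856.50. Cost to owner: $856.50. OOP to date $2,063.90. Insurer: $2,855 − $856.50 = $1,998.50.
Claim 3 ($205): deductible already satisfied, so owner's share is 30% × $205 = $61.50. Owner pays $61.50; OOP now $2,125.40. Plan pays $205 − $61.50 = $143.50.
Claim 4 ($5,760): deductible already satisfied, so owner's share is 30% × $5,760 = $1,728. That would push OOP to $3,853.40, over the $3,250 cap, so owner pays $3,250 − $2,125.40 = $1,124.60. Plan pays $5,760 − $1,124.60 = $4,635.40.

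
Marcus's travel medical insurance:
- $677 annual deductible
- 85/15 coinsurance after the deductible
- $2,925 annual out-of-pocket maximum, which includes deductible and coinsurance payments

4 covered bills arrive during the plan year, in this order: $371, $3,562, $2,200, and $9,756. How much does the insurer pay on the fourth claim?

#1 ($371): entire amount goes to the deductible. Traveler owes $371 (running OOP $371). Insurer: $371 − $371 = $0.
#2 ($3,562): $306 finishes the deductible; $3,256 goes to coinsurance; coinsurance $3,256 × 15% = $488.40. Traveler owes $794.40 (running OOP $1,165.40). Insurer: $3,562 − $794.40 = $2,767.60.
#3 ($2,200): deductible already satisfied, so traveler's share is 15% × $2,200 = $330. Traveler owes $330 (running OOP $1,495.40). Insurer: $2,200 − $330 = $1,870.
#4 ($9,756): deductible met; 15% of $9,756 = $1,463.40. That would push OOP to $2,958.80, over the $2,925 cap, so traveler pays $2,925 − $1,495.40 = $1,429.60. Plan pays $9,756 − $1,429.60 = $8,326.40.

$8,326.40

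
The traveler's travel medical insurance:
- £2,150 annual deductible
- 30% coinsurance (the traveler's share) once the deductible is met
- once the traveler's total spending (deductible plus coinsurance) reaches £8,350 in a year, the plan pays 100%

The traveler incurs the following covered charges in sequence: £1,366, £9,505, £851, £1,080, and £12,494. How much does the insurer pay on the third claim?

£595.70

Bill 1, £1,366: fully absorbed by the deductible. Traveler pays £1,366; OOP now £1,366. Plan pays £1,366 − £1,366 = £0.
Bill 2, £9,505: £784 to deductible, leaving £8,721; 30% of £8,721 = £2,616.30. Traveler pays £3,400.30; OOP now £4,766.30. Plan pays £9,505 − £3,400.30 = £6,104.70.
Bill 3, £851: 30% coinsurance on £851 = £255.30. Traveler owes £255.30 (running OOP £5,021.60). Insurer: £851 − £255.30 = £595.70.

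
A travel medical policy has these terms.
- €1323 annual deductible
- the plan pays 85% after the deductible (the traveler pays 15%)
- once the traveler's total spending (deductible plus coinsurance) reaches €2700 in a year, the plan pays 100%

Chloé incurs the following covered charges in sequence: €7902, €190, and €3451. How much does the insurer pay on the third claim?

Claim 1 — €7902: €1323 finishes the deductible; €6579 goes to coinsurance; coinsurance €6579 × 15% = €986.85. Traveler owes €2309.85 (running OOP €2309.85). Plan pays €7902 − €2309.85 = €5592.15.
Claim 2 — €190: 15% coinsurance on €190 = €28.50. Cost to traveler: €28.50. OOP to date €2338.35. Insurer: €190 − €28.50 = €161.50.
Claim 3 — €3451: deductible already satisfied, so traveler's share is 15% × €3451 = €517.65. That would push OOP to €2856, over the €2700 cap, so traveler pays €2700 − €2338.35 = €361.65. Plan pays €3451 − €361.65 = €3089.35.

€3089.35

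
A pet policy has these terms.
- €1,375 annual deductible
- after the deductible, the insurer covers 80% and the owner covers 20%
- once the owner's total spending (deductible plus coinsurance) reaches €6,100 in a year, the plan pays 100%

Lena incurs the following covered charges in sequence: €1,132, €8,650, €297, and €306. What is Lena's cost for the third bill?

€59.40

Claim 1 (€1,132): fully absorbed by the deductible. Owner owes €1,132 (running OOP €1,132).
Claim 2 (€8,650): €243 finishes the deductible; €8,407 goes to coinsurance; coinsurance €8,407 × 20% = €1,681.40. Cost to owner: €1,924.40. OOP to date €3,056.40.
Claim 3 (€297): deductible met; 20% of €297 = €59.40. Cost to owner: €59.40. OOP to date €3,115.80.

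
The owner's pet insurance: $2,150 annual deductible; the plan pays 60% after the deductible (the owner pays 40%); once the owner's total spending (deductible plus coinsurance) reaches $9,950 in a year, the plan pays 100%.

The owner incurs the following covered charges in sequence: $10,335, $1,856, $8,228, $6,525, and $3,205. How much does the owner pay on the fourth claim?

Claim 1 ($10,335): $2,150 to deductible, leaving $8,185; 40% of $8,185 = $3,274. Owner pays $5,424; OOP now $5,424.
Claim 2 ($1,856): deductible met; 40% of $1,856 = $742.40. Owner pays $742.40; OOP now $6,166.40.
Claim 3 ($8,228): deductible already satisfied, so owner's share is 40% × $8,228 = $3,291.20. Owner pays $3,291.20; OOP now $9,457.60.
Claim 4 ($6,525): 40% coinsurance on $6,525 = $2,610. That would push OOP to $12,067.60, over the $9,950 cap, so owner pays $9,950 − $9,457.60 = $492.40.

$492.40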